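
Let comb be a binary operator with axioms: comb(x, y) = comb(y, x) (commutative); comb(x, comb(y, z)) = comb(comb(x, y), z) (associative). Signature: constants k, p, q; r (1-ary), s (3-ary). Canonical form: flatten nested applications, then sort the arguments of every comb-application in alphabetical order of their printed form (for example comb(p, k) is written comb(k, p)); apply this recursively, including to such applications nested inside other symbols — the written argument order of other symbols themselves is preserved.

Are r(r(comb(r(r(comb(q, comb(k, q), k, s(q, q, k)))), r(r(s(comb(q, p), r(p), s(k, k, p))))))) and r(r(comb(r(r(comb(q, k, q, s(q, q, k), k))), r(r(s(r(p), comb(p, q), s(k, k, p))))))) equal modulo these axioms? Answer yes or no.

Left:  r(r(comb(r(r(comb(q, comb(k, q), k, s(q, q, k)))), r(r(s(comb(q, p), r(p), s(k, k, p)))))))
  Work inside:  comb(r(r(comb(q, comb(k, q), k, s(q, q, k)))), r(r(s(comb(q, p), r(p), s(k, k, p)))))
  Simplify inside:  r(r(comb(q, comb(k, q), k, s(q, q, k))))  →  r(r(comb(k, k, q, q, s(q, q, k))))
  Inside:  r(r(s(comb(q, p), r(p), s(k, k, p))))  →  r(r(s(comb(p, q), r(p), s(k, k, p))))
  Order the arguments:  comb(r(r(comb(k, k, q, q, s(q, q, k)))), r(r(s(comb(p, q), r(p), s(k, k, p)))))
  Reassemble:  r(r(comb(r(r(comb(k, k, q, q, s(q, q, k)))), r(r(s(comb(p, q), r(p), s(k, k, p)))))))
Right:  r(r(comb(r(r(comb(q, k, q, s(q, q, k), k))), r(r(s(r(p), comb(p, q), s(k, k, p)))))))
  Work inside:  comb(r(r(comb(q, k, q, s(q, q, k), k))), r(r(s(r(p), comb(p, q), s(k, k, p)))))
  Canonicalize subterm:  r(r(comb(q, k, q, s(q, q, k), k)))  →  r(r(comb(k, k, q, q, s(q, q, k))))
  Sort arguments:  comb(r(r(comb(k, k, q, q, s(q, q, k)))), r(r(s(r(p), comb(p, q), s(k, k, p)))))
  Put back:  r(r(comb(r(r(comb(k, k, q, q, s(q, q, k)))), r(r(s(r(p), comb(p, q), s(k, k, p)))))))

Answer: no — r(r(comb(r(r(comb(k, k, q, q, s(q, q, k)))), r(r(s(comb(p, q), r(p), s(k, k, p))))))) vs r(r(comb(r(r(comb(k, k, q, q, s(q, q, k)))), r(r(s(r(p), comb(p, q), s(k, k, p)))))))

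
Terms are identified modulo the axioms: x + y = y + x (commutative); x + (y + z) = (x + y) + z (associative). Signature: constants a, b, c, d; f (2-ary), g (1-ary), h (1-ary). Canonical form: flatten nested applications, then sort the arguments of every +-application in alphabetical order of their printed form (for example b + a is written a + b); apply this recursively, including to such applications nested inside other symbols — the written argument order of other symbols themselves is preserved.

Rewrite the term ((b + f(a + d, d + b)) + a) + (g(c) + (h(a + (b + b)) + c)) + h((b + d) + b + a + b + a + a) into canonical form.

Merge nested applications:  b + f(a + d, d + b) + a + g(c) + h(a + (b + b)) + c + h((b + d) + b + a + b + a + a)
Inside:  f(a + d, d + b)  →  f(a + d, b + d)
Inside:  h(a + (b + b))  →  h(a + b + b)
Canonicalize subterm:  h((b + d) + b + a + b + a + a)  →  h(a + a + a + b + b + b + d)
Sort arguments:  a + b + c + f(a + d, b + d) + g(c) + h(a + a + a + b + b + b + d) + h(a + b + b)

Answer: a + b + c + f(a + d, b + d) + g(c) + h(a + a + a + b + b + b + d) + h(a + b + b)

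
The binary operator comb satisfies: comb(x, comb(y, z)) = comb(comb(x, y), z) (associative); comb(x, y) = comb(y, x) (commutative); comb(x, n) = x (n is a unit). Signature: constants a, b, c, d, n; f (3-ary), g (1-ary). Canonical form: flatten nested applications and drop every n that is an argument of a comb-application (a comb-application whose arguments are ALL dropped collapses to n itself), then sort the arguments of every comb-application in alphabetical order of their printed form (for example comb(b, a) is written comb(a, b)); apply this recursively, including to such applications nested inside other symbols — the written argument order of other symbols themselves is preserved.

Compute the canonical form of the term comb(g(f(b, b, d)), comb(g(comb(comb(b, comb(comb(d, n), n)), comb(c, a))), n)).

Answer: comb(g(comb(a, b, c, d)), g(f(b, b, d)))

Derivation:
Flatten:  comb(g(f(b, b, d)), g(comb(comb(b, comb(comb(d, n), n)), comb(c, a))), n)
Canonicalize subterm:  g(comb(comb(b, comb(comb(d, n), n)), comb(c, a)))  →  g(comb(a, b, c, d))
Units out:  drop n
Order the arguments:  comb(g(comb(a, b, c, d)), g(f(b, b, d)))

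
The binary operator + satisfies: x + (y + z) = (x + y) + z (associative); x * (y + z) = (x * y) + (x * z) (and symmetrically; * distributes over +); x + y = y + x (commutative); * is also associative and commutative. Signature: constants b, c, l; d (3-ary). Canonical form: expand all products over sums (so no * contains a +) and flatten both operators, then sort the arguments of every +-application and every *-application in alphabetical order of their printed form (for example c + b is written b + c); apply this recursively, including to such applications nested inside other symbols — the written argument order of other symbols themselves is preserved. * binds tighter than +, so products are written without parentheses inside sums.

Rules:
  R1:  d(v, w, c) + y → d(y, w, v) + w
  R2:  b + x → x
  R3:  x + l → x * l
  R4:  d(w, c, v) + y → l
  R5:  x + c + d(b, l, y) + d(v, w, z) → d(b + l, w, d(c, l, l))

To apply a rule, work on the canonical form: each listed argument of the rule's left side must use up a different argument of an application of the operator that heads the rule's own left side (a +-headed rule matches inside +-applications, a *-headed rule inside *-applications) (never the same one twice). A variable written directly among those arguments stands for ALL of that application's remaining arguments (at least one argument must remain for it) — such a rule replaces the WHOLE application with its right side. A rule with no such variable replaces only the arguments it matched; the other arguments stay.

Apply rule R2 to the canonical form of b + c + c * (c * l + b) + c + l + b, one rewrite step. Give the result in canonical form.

Answer: b + b * c + c + c + c * c * l + l

Derivation:
Canonical form:  b + b + b * c + c + c + c * c * l + l
Apply R2:  consuming b;  x := b + b * c + c + c + c * c * l + l
The variable takes the whole remainder — replace the entire application.
New term:  b + b * c + c + c + c * c * l + l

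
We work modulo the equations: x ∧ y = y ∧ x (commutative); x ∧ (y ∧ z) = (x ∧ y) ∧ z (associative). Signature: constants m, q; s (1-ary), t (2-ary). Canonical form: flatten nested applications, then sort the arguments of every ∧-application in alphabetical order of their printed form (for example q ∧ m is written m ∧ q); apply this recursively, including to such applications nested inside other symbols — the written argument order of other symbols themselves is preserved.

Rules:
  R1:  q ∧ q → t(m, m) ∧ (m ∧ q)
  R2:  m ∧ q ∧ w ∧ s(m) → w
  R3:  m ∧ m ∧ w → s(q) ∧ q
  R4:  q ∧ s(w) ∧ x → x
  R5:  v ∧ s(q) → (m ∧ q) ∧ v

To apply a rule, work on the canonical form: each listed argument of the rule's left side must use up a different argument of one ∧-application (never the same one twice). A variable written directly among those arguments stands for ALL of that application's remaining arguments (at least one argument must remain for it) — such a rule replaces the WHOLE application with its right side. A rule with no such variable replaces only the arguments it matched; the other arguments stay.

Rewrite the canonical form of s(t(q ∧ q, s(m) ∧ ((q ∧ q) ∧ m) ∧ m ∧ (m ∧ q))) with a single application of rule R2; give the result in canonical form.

Canonical form:  s(t(q ∧ q, m ∧ m ∧ m ∧ q ∧ q ∧ q ∧ s(m)))
Apply R2:  consuming m, q, s(m);  w := m ∧ m ∧ q ∧ q
The extension variable absorbs all remaining arguments, so the whole application is rewritten.
Result:  s(t(q ∧ q, m ∧ m ∧ q ∧ q))

Answer: s(t(q ∧ q, m ∧ m ∧ q ∧ q))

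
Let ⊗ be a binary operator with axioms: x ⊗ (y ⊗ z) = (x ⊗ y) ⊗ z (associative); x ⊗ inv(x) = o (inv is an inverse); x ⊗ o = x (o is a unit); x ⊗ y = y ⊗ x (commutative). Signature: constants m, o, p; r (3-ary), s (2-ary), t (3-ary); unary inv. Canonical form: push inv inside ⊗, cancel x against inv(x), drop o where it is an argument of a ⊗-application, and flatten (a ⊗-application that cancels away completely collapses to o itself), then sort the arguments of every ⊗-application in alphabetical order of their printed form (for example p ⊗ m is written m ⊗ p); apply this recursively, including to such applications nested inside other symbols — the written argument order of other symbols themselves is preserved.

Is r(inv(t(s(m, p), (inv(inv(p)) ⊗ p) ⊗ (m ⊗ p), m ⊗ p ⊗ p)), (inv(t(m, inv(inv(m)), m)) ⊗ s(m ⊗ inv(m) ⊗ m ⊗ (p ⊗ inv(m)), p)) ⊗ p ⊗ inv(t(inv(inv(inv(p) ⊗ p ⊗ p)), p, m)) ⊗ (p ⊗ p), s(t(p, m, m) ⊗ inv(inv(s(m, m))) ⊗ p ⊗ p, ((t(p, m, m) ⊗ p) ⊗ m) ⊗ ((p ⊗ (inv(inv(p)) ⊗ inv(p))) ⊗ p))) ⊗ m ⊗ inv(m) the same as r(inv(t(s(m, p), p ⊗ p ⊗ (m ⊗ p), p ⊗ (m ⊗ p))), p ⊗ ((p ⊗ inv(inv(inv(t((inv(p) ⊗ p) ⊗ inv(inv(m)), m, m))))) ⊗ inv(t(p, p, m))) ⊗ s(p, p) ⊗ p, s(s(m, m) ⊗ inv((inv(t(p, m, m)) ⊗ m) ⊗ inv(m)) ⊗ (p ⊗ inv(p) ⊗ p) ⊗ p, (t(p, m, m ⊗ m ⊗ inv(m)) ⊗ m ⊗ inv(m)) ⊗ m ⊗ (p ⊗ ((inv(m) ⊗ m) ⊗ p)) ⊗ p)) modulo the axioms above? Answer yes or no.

Left:  r(inv(t(s(m, p), (inv(inv(p)) ⊗ p) ⊗ (m ⊗ p), m ⊗ p ⊗ p)), (inv(t(m, inv(inv(m)), m)) ⊗ s(m ⊗ inv(m) ⊗ m ⊗ (p ⊗ inv(m)), p)) ⊗ p ⊗ inv(t(inv(inv(inv(p) ⊗ p ⊗ p)), p, m)) ⊗ (p ⊗ p), s(t(p, m, m) ⊗ inv(inv(s(m, m))) ⊗ p ⊗ p, ((t(p, m, m) ⊗ p) ⊗ m) ⊗ ((p ⊗ (inv(inv(p)) ⊗ inv(p))) ⊗ p))) ⊗ m ⊗ inv(m)
  Push inv inside:  distribute inv over ⊗ and collapse double inv
  Inverses cancel:  m cancels
  Collect:  r(inv(t(s(m, p), m ⊗ p ⊗ p ⊗ p, m ⊗ p ⊗ p)), inv(t(m, m, m)) ⊗ inv(t(p, p, m)) ⊗ p ⊗ p ⊗ p ⊗ s(p, p), s(p ⊗ p ⊗ s(m, m) ⊗ t(p, m, m), m ⊗ p ⊗ p ⊗ p ⊗ t(p, m, m)))
Right:  r(inv(t(s(m, p), p ⊗ p ⊗ (m ⊗ p), p ⊗ (m ⊗ p))), p ⊗ ((p ⊗ inv(inv(inv(t((inv(p) ⊗ p) ⊗ inv(inv(m)), m, m))))) ⊗ inv(t(p, p, m))) ⊗ s(p, p) ⊗ p, s(s(m, m) ⊗ inv((inv(t(p, m, m)) ⊗ m) ⊗ inv(m)) ⊗ (p ⊗ inv(p) ⊗ p) ⊗ p, (t(p, m, m ⊗ m ⊗ inv(m)) ⊗ m ⊗ inv(m)) ⊗ m ⊗ (p ⊗ ((inv(m) ⊗ m) ⊗ p)) ⊗ p))
  Focus inside:  p ⊗ ((p ⊗ inv(inv(inv(t((inv(p) ⊗ p) ⊗ inv(inv(m)), m, m))))) ⊗ inv(t(p, p, m))) ⊗ s(p, p) ⊗ p
  Push inv inside:  distribute inv over ⊗ and collapse double inv
  Collect terms:  p ⊗ p ⊗ p ⊗ inv(t(m, m, m)) ⊗ inv(t(p, p, m)) ⊗ s(p, p)
  Order the arguments:  inv(t(m, m, m)) ⊗ inv(t(p, p, m)) ⊗ p ⊗ p ⊗ p ⊗ s(p, p)
  Put back:  r(inv(t(s(m, p), m ⊗ p ⊗ p ⊗ p, m ⊗ p ⊗ p)), inv(t(m, m, m)) ⊗ inv(t(p, p, m)) ⊗ p ⊗ p ⊗ p ⊗ s(p, p), s(p ⊗ p ⊗ s(m, m) ⊗ t(p, m, m), m ⊗ p ⊗ p ⊗ p ⊗ t(p, m, m)))

Answer: yes — both canonical forms are r(inv(t(s(m, p), m ⊗ p ⊗ p ⊗ p, m ⊗ p ⊗ p)), inv(t(m, m, m)) ⊗ inv(t(p, p, m)) ⊗ p ⊗ p ⊗ p ⊗ s(p, p), s(p ⊗ p ⊗ s(m, m) ⊗ t(p, m, m), m ⊗ p ⊗ p ⊗ p ⊗ t(p, m, m)))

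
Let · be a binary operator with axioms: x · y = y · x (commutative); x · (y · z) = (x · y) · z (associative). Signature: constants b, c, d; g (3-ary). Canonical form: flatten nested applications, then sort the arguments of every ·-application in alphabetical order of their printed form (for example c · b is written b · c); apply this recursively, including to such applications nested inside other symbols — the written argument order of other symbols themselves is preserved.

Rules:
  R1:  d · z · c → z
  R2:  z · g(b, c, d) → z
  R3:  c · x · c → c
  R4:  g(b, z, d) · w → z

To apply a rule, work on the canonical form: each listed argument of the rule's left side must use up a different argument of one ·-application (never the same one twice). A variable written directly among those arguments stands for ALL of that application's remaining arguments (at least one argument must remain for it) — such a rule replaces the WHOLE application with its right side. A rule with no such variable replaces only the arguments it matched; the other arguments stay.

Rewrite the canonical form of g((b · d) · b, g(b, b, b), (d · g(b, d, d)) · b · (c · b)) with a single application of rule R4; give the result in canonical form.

Answer: g(b · b · d, g(b, b, b), d)

Derivation:
Canonical form:  g(b · b · d, g(b, b, b), b · b · c · d · g(b, d, d))
Match R4:  consume g(b, d, d);  w := b · b · c · d, z := d
The extension variable absorbs all remaining arguments, so the whole application is rewritten.
New term:  g(b · b · d, g(b, b, b), d)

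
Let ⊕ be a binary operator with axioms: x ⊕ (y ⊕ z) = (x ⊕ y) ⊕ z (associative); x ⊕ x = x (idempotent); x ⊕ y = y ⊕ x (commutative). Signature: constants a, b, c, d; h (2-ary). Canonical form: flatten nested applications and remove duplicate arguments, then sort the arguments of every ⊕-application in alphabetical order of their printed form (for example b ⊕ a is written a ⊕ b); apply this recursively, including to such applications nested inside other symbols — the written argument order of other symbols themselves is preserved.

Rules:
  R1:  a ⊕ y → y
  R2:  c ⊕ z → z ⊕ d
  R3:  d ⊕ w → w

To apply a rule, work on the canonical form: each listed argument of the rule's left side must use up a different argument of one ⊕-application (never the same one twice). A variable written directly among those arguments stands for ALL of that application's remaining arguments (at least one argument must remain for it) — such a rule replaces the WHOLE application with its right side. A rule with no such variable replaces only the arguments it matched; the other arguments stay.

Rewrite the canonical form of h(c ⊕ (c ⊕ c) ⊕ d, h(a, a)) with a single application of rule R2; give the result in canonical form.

Answer: h(d, h(a, a))

Derivation:
Canonical form:  h(c ⊕ d, h(a, a))
Apply R2:  consuming c;  z := d
The variable takes the whole remainder — replace the entire application.
Result:  h(d, h(a, a))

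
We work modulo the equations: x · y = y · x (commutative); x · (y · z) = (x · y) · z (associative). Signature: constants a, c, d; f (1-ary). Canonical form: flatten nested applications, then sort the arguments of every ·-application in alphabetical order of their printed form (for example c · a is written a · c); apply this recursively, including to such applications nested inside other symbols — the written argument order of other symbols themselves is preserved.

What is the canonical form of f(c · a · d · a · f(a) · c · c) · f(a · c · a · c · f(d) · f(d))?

Answer: f(a · a · c · c · c · d · f(a)) · f(a · a · c · c · f(d) · f(d))

Derivation:
Inside:  f(c · a · d · a · f(a) · c · c)  →  f(a · a · c · c · c · d · f(a))
Simplify inside:  f(a · c · a · c · f(d) · f(d))  →  f(a · a · c · c · f(d) · f(d))
Sort arguments:  f(a · a · c · c · c · d · f(a)) · f(a · a · c · c · f(d) · f(d))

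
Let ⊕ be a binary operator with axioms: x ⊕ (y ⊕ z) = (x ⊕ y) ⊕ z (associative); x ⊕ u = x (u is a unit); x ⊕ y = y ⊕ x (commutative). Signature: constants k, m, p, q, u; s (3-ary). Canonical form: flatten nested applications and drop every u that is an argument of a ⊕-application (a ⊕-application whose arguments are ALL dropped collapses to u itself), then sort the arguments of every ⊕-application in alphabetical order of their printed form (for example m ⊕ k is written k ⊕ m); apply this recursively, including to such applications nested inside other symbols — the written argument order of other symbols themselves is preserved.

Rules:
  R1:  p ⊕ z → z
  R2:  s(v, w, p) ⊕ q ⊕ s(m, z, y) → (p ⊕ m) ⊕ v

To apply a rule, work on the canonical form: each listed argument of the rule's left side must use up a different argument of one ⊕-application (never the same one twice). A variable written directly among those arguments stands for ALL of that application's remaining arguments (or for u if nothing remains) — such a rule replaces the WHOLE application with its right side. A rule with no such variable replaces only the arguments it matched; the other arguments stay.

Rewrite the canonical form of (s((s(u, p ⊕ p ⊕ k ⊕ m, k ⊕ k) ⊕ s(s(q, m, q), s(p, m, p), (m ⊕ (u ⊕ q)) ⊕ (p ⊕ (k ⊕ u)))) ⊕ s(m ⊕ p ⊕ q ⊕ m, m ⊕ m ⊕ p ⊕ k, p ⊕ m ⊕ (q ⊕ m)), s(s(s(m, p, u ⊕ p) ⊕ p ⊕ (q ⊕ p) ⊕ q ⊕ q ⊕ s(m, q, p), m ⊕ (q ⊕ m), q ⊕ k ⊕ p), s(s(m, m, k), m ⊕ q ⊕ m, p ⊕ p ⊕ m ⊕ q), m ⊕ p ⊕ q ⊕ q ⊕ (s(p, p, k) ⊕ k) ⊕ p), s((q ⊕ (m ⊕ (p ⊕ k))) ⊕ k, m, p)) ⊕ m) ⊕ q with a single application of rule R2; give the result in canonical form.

Answer: m ⊕ q ⊕ s(s(m ⊕ m ⊕ p ⊕ q, k ⊕ m ⊕ m ⊕ p, m ⊕ m ⊕ p ⊕ q) ⊕ s(s(q, m, q), s(p, m, p), k ⊕ m ⊕ p ⊕ q) ⊕ s(u, k ⊕ m ⊕ p ⊕ p, k ⊕ k), s(s(m ⊕ m ⊕ p ⊕ p ⊕ p ⊕ q ⊕ q, m ⊕ m ⊕ q, k ⊕ p ⊕ q), s(s(m, m, k), m ⊕ m ⊕ q, m ⊕ p ⊕ p ⊕ q), k ⊕ m ⊕ p ⊕ p ⊕ q ⊕ q ⊕ s(p, p, k)), s(k ⊕ k ⊕ m ⊕ p ⊕ q, m, p))

Derivation:
Canonical form:  m ⊕ q ⊕ s(s(m ⊕ m ⊕ p ⊕ q, k ⊕ m ⊕ m ⊕ p, m ⊕ m ⊕ p ⊕ q) ⊕ s(s(q, m, q), s(p, m, p), k ⊕ m ⊕ p ⊕ q) ⊕ s(u, k ⊕ m ⊕ p ⊕ p, k ⊕ k), s(s(p ⊕ p ⊕ q ⊕ q ⊕ q ⊕ s(m, p, p) ⊕ s(m, q, p), m ⊕ m ⊕ q, k ⊕ p ⊕ q), s(s(m, m, k), m ⊕ m ⊕ q, m ⊕ p ⊕ p ⊕ q), k ⊕ m ⊕ p ⊕ p ⊕ q ⊕ q ⊕ s(p, p, k)), s(k ⊕ k ⊕ m ⊕ p ⊕ q, m, p))
R2 matches:  uses q, s(m, p, p), s(m, q, p);  v := m, w := p, y := p, z := q
Giving:  m ⊕ q ⊕ s(s(m ⊕ m ⊕ p ⊕ q, k ⊕ m ⊕ m ⊕ p, m ⊕ m ⊕ p ⊕ q) ⊕ s(s(q, m, q), s(p, m, p), k ⊕ m ⊕ p ⊕ q) ⊕ s(u, k ⊕ m ⊕ p ⊕ p, k ⊕ k), s(s(m ⊕ m ⊕ p ⊕ p ⊕ p ⊕ q ⊕ q, m ⊕ m ⊕ q, k ⊕ p ⊕ q), s(s(m, m, k), m ⊕ m ⊕ q, m ⊕ p ⊕ p ⊕ q), k ⊕ m ⊕ p ⊕ p ⊕ q ⊕ q ⊕ s(p, p, k)), s(k ⊕ k ⊕ m ⊕ p ⊕ q, m, p))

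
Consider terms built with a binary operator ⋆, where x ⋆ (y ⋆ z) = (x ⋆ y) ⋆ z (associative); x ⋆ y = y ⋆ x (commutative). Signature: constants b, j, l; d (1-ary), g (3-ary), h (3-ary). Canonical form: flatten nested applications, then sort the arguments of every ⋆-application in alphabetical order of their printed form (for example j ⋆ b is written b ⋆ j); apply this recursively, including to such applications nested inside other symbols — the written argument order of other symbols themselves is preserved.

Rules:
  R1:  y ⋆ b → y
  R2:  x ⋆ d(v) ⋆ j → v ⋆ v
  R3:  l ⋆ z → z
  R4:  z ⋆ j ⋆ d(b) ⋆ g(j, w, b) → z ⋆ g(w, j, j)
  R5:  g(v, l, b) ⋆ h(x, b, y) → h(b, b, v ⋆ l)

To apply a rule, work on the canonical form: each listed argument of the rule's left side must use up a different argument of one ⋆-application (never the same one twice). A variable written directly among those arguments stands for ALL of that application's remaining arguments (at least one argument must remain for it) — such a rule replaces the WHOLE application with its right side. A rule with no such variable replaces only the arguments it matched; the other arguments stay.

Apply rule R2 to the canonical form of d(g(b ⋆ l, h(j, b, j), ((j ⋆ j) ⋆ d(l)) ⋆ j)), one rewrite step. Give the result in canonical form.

Canonical form:  d(g(b ⋆ l, h(j, b, j), d(l) ⋆ j ⋆ j ⋆ j))
R2 matches:  uses d(l), j;  v := l, x := j ⋆ j
The variable takes the whole remainder — replace the entire application.
New term:  d(g(b ⋆ l, h(j, b, j), l ⋆ l))

Answer: d(g(b ⋆ l, h(j, b, j), l ⋆ l))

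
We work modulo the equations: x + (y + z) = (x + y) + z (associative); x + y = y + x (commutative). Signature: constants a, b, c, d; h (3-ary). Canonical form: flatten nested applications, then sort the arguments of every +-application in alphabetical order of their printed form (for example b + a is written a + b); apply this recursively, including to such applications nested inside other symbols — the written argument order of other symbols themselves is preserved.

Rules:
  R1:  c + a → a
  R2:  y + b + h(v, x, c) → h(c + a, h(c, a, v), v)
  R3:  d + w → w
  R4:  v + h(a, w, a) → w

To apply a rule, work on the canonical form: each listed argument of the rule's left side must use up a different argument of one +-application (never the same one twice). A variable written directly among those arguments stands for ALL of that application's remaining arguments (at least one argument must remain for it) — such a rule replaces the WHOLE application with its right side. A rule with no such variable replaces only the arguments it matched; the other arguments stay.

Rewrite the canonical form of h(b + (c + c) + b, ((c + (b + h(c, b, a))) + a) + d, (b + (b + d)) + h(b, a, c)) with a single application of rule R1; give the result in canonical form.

Answer: h(b + b + c + c, a + b + d + h(c, b, a), b + b + d + h(b, a, c))

Derivation:
Canonical form:  h(b + b + c + c, a + b + c + d + h(c, b, a), b + b + d + h(b, a, c))
Match R1:  consume a, c
New term:  h(b + b + c + c, a + b + d + h(c, b, a), b + b + d + h(b, a, c))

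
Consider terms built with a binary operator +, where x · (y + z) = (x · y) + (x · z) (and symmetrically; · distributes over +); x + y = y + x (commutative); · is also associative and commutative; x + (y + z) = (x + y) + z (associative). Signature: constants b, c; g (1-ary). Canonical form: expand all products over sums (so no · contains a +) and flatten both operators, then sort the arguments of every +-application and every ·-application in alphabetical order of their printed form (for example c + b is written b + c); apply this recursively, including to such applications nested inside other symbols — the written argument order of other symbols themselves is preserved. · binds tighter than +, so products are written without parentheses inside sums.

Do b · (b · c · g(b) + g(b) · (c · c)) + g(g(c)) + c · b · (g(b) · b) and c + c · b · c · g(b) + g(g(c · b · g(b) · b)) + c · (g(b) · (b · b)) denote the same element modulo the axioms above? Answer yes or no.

Left:  b · (b · c · g(b) + g(b) · (c · c)) + g(g(c)) + c · b · (g(b) · b)
  Expand:  b · b · c · g(b) + b · c · c · g(b) + g(g(c)) + b · b · c · g(b)
  Sort:  b · b · c · g(b) + b · b · c · g(b) + b · c · c · g(b) + g(g(c))
Right:  c + c · b · c · g(b) + g(g(c · b · g(b) · b)) + c · (g(b) · (b · b))
  Un-nest:  c + b · c · c · g(b) + g(g(b · b · c · g(b))) + b · b · c · g(b)
  Sort arguments:  b · b · c · g(b) + b · c · c · g(b) + c + g(g(b · b · c · g(b)))

Answer: no — b · b · c · g(b) + b · b · c · g(b) + b · c · c · g(b) + g(g(c)) vs b · b · c · g(b) + b · c · c · g(b) + c + g(g(b · b · c · g(b)))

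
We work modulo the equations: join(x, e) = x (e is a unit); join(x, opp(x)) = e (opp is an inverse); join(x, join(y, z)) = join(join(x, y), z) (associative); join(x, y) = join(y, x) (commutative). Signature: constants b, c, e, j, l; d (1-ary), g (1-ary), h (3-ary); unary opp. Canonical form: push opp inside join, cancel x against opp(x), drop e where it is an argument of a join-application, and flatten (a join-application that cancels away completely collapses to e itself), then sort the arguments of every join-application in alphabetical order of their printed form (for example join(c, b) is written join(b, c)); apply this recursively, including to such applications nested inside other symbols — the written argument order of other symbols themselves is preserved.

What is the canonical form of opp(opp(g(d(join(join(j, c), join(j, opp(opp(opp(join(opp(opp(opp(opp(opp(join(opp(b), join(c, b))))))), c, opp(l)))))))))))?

Push opp inside:  distribute opp over join and collapse double opp
Collect:  g(d(join(c, j, j, l)))

Answer: g(d(join(c, j, j, l)))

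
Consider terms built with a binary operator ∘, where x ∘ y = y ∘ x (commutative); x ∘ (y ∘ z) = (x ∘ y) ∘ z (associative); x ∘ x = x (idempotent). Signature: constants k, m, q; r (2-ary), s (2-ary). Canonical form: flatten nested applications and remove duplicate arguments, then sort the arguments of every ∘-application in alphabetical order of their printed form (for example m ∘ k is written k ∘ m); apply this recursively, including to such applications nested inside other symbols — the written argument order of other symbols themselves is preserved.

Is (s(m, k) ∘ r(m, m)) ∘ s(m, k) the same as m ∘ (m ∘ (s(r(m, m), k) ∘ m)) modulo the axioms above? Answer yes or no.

Left:  (s(m, k) ∘ r(m, m)) ∘ s(m, k)
  Flatten:  s(m, k) ∘ r(m, m) ∘ s(m, k)
  Drop duplicates:  drop duplicate s(m, k)
  Sort arguments:  r(m, m) ∘ s(m, k)
Right:  m ∘ (m ∘ (s(r(m, m), k) ∘ m))
  Merge nested applications:  m ∘ m ∘ s(r(m, m), k) ∘ m
  Drop duplicates:  drop duplicate m, m
  Order the arguments:  m ∘ s(r(m, m), k)

Answer: no — r(m, m) ∘ s(m, k) vs m ∘ s(r(m, m), k)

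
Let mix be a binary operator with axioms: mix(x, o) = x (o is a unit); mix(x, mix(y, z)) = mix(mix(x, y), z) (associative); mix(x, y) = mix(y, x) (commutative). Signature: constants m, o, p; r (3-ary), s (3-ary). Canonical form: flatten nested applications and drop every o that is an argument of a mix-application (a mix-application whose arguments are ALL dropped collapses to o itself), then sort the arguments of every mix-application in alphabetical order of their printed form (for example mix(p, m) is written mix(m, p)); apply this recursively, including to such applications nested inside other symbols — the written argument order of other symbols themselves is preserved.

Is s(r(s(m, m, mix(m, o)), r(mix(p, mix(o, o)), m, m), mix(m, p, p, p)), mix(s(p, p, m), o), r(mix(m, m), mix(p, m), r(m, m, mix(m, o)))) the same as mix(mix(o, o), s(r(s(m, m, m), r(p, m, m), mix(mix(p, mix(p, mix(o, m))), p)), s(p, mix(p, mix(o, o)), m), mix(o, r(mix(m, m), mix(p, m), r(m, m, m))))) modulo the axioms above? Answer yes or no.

Left:  s(r(s(m, m, mix(m, o)), r(mix(p, mix(o, o)), m, m), mix(m, p, p, p)), mix(s(p, p, m), o), r(mix(m, m), mix(p, m), r(m, m, mix(m, o))))
  Focus inside:  mix(s(p, p, m), o)
  Drop the unit:  drop o
  Sort arguments:  s(p, p, m)
  Rebuild:  s(r(s(m, m, m), r(p, m, m), mix(m, p, p, p)), s(p, p, m), r(mix(m, m), mix(m, p), r(m, m, m)))
Right:  mix(mix(o, o), s(r(s(m, m, m), r(p, m, m), mix(mix(p, mix(p, mix(o, m))), p)), s(p, mix(p, mix(o, o)), m), mix(o, r(mix(m, m), mix(p, m), r(m, m, m)))))
  Un-nest:  mix(o, o, s(r(s(m, m, m), r(p, m, m), mix(mix(p, mix(p, mix(o, m))), p)), s(p, mix(p, mix(o, o)), m), mix(o, r(mix(m, m), mix(p, m), r(m, m, m)))))
  Canonicalize subterm:  s(r(s(m, m, m), r(p, m, m), mix(mix(p, mix(p, mix(o, m))), p)), s(p, mix(p, mix(o, o)), m), mix(o, r(mix(m, m), mix(p, m), r(m, m, m))))  →  s(r(s(m, m, m), r(p, m, m), mix(m, p, p, p)), s(p, p, m), r(mix(m, m), mix(m, p), r(m, m, m)))
  Units out:  drop o (×2)
  Order the arguments:  s(r(s(m, m, m), r(p, m, m), mix(m, p, p, p)), s(p, p, m), r(mix(m, m), mix(m, p), r(m, m, m)))

Answer: yes — both canonical forms are s(r(s(m, m, m), r(p, m, m), mix(m, p, p, p)), s(p, p, m), r(mix(m, m), mix(m, p), r(m, m, m)))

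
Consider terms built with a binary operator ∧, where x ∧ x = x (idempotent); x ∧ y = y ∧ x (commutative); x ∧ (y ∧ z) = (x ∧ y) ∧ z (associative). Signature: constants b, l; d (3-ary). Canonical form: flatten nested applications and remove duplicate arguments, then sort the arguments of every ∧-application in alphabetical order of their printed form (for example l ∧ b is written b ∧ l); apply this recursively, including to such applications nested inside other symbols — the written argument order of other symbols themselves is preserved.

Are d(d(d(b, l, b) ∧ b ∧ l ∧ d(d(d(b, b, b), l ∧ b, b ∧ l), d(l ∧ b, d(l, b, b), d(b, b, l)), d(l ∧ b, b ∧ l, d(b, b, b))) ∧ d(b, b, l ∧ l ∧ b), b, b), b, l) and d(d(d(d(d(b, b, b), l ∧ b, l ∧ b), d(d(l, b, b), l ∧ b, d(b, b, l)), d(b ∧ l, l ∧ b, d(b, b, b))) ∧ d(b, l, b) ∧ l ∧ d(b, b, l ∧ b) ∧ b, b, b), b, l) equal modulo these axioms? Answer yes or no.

Left:  d(d(d(b, l, b) ∧ b ∧ l ∧ d(d(d(b, b, b), l ∧ b, b ∧ l), d(l ∧ b, d(l, b, b), d(b, b, l)), d(l ∧ b, b ∧ l, d(b, b, b))) ∧ d(b, b, l ∧ l ∧ b), b, b), b, l)
  Focus inside:  d(b, l, b) ∧ b ∧ l ∧ d(d(d(b, b, b), l ∧ b, b ∧ l), d(l ∧ b, d(l, b, b), d(b, b, l)), d(l ∧ b, b ∧ l, d(b, b, b))) ∧ d(b, b, l ∧ l ∧ b)
  Simplify inside:  d(d(d(b, b, b), l ∧ b, b ∧ l), d(l ∧ b, d(l, b, b), d(b, b, l)), d(l ∧ b, b ∧ l, d(b, b, b)))  →  d(d(d(b, b, b), b ∧ l, b ∧ l), d(b ∧ l, d(l, b, b), d(b, b, l)), d(b ∧ l, b ∧ l, d(b, b, b)))
  Simplify inside:  d(b, b, l ∧ l ∧ b)  →  d(b, b, b ∧ l)
  Sort arguments:  b ∧ d(b, b, b ∧ l) ∧ d(b, l, b) ∧ d(d(d(b, b, b), b ∧ l, b ∧ l), d(b ∧ l, d(l, b, b), d(b, b, l)), d(b ∧ l, b ∧ l, d(b, b, b))) ∧ l
  Rebuild:  d(d(b ∧ d(b, b, b ∧ l) ∧ d(b, l, b) ∧ d(d(d(b, b, b), b ∧ l, b ∧ l), d(b ∧ l, d(l, b, b), d(b, b, l)), d(b ∧ l, b ∧ l, d(b, b, b))) ∧ l, b, b), b, l)
Right:  d(d(d(d(d(b, b, b), l ∧ b, l ∧ b), d(d(l, b, b), l ∧ b, d(b, b, l)), d(b ∧ l, l ∧ b, d(b, b, b))) ∧ d(b, l, b) ∧ l ∧ d(b, b, l ∧ b) ∧ b, b, b), b, l)
  Descend into:  d(d(d(b, b, b), l ∧ b, l ∧ b), d(d(l, b, b), l ∧ b, d(b, b, l)), d(b ∧ l, l ∧ b, d(b, b, b))) ∧ d(b, l, b) ∧ l ∧ d(b, b, l ∧ b) ∧ b
  Canonicalize subterm:  d(d(d(b, b, b), l ∧ b, l ∧ b), d(d(l, b, b), l ∧ b, d(b, b, l)), d(b ∧ l, l ∧ b, d(b, b, b)))  →  d(d(d(b, b, b), b ∧ l, b ∧ l), d(d(l, b, b), b ∧ l, d(b, b, l)), d(b ∧ l, b ∧ l, d(b, b, b)))
  Canonicalize subterm:  d(b, b, l ∧ b)  →  d(b, b, b ∧ l)
  Order the arguments:  b ∧ d(b, b, b ∧ l) ∧ d(b, l, b) ∧ d(d(d(b, b, b), b ∧ l, b ∧ l), d(d(l, b, b), b ∧ l, d(b, b, l)), d(b ∧ l, b ∧ l, d(b, b, b))) ∧ l
  Reassemble:  d(d(b ∧ d(b, b, b ∧ l) ∧ d(b, l, b) ∧ d(d(d(b, b, b), b ∧ l, b ∧ l), d(d(l, b, b), b ∧ l, d(b, b, l)), d(b ∧ l, b ∧ l, d(b, b, b))) ∧ l, b, b), b, l)

Answer: no — d(d(b ∧ d(b, b, b ∧ l) ∧ d(b, l, b) ∧ d(d(d(b, b, b), b ∧ l, b ∧ l), d(b ∧ l, d(l, b, b), d(b, b, l)), d(b ∧ l, b ∧ l, d(b, b, b))) ∧ l, b, b), b, l) vs d(d(b ∧ d(b, b, b ∧ l) ∧ d(b, l, b) ∧ d(d(d(b, b, b), b ∧ l, b ∧ l), d(d(l, b, b), b ∧ l, d(b, b, l)), d(b ∧ l, b ∧ l, d(b, b, b))) ∧ l, b, b), b, l)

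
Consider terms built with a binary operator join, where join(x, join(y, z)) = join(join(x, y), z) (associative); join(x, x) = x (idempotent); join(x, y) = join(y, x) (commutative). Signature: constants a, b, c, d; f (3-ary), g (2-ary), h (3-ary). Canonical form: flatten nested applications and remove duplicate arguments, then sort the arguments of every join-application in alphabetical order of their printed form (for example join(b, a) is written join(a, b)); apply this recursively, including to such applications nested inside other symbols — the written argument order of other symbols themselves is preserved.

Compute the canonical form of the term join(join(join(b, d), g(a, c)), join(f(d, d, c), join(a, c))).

Flatten:  join(b, d, g(a, c), f(d, d, c), a, c)
Sort:  join(a, b, c, d, f(d, d, c), g(a, c))

Answer: join(a, b, c, d, f(d, d, c), g(a, c))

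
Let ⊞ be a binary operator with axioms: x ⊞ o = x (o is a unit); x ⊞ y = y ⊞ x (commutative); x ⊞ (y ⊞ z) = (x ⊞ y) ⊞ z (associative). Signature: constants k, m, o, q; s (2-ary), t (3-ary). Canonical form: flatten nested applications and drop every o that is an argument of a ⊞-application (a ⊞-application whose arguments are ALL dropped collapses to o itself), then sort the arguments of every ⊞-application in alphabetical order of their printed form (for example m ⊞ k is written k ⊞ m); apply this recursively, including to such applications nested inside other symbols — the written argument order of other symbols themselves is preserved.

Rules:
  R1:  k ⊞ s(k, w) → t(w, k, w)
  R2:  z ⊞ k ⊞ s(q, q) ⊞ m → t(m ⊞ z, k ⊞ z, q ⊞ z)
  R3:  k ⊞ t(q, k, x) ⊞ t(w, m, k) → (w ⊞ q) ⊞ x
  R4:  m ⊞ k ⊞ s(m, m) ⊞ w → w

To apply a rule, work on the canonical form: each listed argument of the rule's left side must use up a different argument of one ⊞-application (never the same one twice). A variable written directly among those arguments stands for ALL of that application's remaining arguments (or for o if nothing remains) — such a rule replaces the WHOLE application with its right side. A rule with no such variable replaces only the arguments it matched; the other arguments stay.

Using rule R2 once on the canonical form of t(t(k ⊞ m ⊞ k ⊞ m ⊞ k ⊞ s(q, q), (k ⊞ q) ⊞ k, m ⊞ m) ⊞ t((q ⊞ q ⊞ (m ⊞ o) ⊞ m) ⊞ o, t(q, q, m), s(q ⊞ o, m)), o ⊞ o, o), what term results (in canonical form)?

Canonical form:  t(t(k ⊞ k ⊞ k ⊞ m ⊞ m ⊞ s(q, q), k ⊞ k ⊞ q, m ⊞ m) ⊞ t(m ⊞ m ⊞ q ⊞ q, t(q, q, m), s(q, m)), o, o)
Apply R2:  consuming k, m, s(q, q);  z := k ⊞ k ⊞ m
Every leftover argument binds to the variable; the entire application is replaced.
Result:  t(t(m ⊞ m ⊞ q ⊞ q, t(q, q, m), s(q, m)) ⊞ t(t(k ⊞ k ⊞ m ⊞ m, k ⊞ k ⊞ k ⊞ m, k ⊞ k ⊞ m ⊞ q), k ⊞ k ⊞ q, m ⊞ m), o, o)

Answer: t(t(m ⊞ m ⊞ q ⊞ q, t(q, q, m), s(q, m)) ⊞ t(t(k ⊞ k ⊞ m ⊞ m, k ⊞ k ⊞ k ⊞ m, k ⊞ k ⊞ m ⊞ q), k ⊞ k ⊞ q, m ⊞ m), o, o)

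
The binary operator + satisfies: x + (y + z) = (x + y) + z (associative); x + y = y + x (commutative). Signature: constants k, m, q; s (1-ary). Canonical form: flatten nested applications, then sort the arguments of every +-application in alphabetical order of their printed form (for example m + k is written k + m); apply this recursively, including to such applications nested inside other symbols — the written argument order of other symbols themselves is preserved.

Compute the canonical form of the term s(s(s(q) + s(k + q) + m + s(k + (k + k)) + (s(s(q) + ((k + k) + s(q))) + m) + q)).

Focus inside:  s(q) + s(k + q) + m + s(k + (k + k)) + (s(s(q) + ((k + k) + s(q))) + m) + q
Un-nest:  s(q) + s(k + q) + m + s(k + (k + k)) + s(s(q) + ((k + k) + s(q))) + m + q
Inside:  s(k + (k + k))  →  s(k + k + k)
Canonicalize subterm:  s(s(q) + ((k + k) + s(q)))  →  s(k + k + s(q) + s(q))
Order the arguments:  m + m + q + s(k + k + k) + s(k + k + s(q) + s(q)) + s(k + q) + s(q)
Put back:  s(s(m + m + q + s(k + k + k) + s(k + k + s(q) + s(q)) + s(k + q) + s(q)))

Answer: s(s(m + m + q + s(k + k + k) + s(k + k + s(q) + s(q)) + s(k + q) + s(q)))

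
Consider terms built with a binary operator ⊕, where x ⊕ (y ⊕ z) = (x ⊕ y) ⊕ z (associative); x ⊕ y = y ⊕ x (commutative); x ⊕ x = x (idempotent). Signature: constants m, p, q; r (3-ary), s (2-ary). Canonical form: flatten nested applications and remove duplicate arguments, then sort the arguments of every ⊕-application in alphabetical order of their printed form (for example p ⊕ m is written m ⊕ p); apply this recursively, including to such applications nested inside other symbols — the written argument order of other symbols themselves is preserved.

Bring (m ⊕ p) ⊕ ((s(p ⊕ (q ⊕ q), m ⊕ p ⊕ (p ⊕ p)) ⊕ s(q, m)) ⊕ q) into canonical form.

Un-nest:  m ⊕ p ⊕ s(p ⊕ (q ⊕ q), m ⊕ p ⊕ (p ⊕ p)) ⊕ s(q, m) ⊕ q
Simplify inside:  s(p ⊕ (q ⊕ q), m ⊕ p ⊕ (p ⊕ p))  →  s(p ⊕ q, m ⊕ p)
Sort arguments:  m ⊕ p ⊕ q ⊕ s(p ⊕ q, m ⊕ p) ⊕ s(q, m)

Answer: m ⊕ p ⊕ q ⊕ s(p ⊕ q, m ⊕ p) ⊕ s(q, m)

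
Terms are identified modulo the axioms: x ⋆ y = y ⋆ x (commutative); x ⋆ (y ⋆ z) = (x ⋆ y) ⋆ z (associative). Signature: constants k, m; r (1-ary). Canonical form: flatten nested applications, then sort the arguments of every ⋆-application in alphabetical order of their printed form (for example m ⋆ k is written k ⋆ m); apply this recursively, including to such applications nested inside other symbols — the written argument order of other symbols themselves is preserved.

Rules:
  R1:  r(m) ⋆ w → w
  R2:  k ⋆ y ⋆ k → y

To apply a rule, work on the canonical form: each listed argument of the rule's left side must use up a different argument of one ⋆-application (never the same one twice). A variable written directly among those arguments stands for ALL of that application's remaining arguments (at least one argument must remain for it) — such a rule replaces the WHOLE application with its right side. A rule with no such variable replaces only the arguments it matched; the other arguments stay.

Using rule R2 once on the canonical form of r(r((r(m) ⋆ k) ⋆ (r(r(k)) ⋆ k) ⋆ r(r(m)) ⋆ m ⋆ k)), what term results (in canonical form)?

Answer: r(r(k ⋆ m ⋆ r(m) ⋆ r(r(k)) ⋆ r(r(m))))

Derivation:
Canonical form:  r(r(k ⋆ k ⋆ k ⋆ m ⋆ r(m) ⋆ r(r(k)) ⋆ r(r(m))))
Match R2:  consume k, k;  y := k ⋆ m ⋆ r(m) ⋆ r(r(k)) ⋆ r(r(m))
The extension variable absorbs all remaining arguments, so the whole application is rewritten.
New term:  r(r(k ⋆ m ⋆ r(m) ⋆ r(r(k)) ⋆ r(r(m))))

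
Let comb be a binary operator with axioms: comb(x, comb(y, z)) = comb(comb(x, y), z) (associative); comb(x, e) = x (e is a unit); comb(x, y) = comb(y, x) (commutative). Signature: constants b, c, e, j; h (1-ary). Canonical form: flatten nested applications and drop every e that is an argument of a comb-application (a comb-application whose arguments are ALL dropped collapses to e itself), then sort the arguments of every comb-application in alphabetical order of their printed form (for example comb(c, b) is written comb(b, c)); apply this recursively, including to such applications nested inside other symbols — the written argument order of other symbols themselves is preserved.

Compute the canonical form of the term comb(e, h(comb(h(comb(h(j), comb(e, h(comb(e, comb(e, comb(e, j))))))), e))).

Canonicalize subterm:  h(comb(h(comb(h(j), comb(e, h(comb(e, comb(e, comb(e, j))))))), e))  →  h(h(comb(h(j), h(j))))
Drop the unit:  drop e
Sort:  h(h(comb(h(j), h(j))))

Answer: h(h(comb(h(j), h(j))))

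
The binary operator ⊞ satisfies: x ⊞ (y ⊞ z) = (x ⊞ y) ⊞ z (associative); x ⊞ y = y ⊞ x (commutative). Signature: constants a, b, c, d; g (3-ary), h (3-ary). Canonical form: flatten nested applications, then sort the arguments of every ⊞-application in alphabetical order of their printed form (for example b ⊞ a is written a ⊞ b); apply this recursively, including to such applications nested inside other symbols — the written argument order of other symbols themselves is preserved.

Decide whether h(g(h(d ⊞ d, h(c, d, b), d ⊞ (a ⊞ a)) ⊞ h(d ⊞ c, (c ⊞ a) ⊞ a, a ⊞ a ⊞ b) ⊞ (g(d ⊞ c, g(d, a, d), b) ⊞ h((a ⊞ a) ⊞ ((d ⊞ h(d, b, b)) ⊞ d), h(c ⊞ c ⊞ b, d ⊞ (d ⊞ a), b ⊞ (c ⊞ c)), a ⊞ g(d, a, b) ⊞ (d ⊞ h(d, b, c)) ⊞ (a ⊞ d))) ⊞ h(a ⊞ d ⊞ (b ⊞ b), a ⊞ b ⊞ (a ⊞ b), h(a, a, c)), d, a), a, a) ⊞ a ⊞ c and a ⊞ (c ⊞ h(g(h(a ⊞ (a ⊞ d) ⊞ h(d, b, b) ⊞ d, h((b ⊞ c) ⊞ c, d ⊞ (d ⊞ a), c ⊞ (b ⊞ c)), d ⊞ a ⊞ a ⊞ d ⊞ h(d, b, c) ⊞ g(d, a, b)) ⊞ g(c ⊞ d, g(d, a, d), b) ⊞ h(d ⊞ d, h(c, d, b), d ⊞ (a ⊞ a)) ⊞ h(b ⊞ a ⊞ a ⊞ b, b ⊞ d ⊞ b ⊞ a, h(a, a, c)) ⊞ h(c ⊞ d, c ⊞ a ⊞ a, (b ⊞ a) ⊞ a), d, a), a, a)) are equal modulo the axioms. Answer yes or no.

Left:  h(g(h(d ⊞ d, h(c, d, b), d ⊞ (a ⊞ a)) ⊞ h(d ⊞ c, (c ⊞ a) ⊞ a, a ⊞ a ⊞ b) ⊞ (g(d ⊞ c, g(d, a, d), b) ⊞ h((a ⊞ a) ⊞ ((d ⊞ h(d, b, b)) ⊞ d), h(c ⊞ c ⊞ b, d ⊞ (d ⊞ a), b ⊞ (c ⊞ c)), a ⊞ g(d, a, b) ⊞ (d ⊞ h(d, b, c)) ⊞ (a ⊞ d))) ⊞ h(a ⊞ d ⊞ (b ⊞ b), a ⊞ b ⊞ (a ⊞ b), h(a, a, c)), d, a), a, a) ⊞ a ⊞ c
  Inside:  h(g(h(d ⊞ d, h(c, d, b), d ⊞ (a ⊞ a)) ⊞ h(d ⊞ c, (c ⊞ a) ⊞ a, a ⊞ a ⊞ b) ⊞ (g(d ⊞ c, g(d, a, d), b) ⊞ h((a ⊞ a) ⊞ ((d ⊞ h(d, b, b)) ⊞ d), h(c ⊞ c ⊞ b, d ⊞ (d ⊞ a), b ⊞ (c ⊞ c)), a ⊞ g(d, a, b) ⊞ (d ⊞ h(d, b, c)) ⊞ (a ⊞ d))) ⊞ h(a ⊞ d ⊞ (b ⊞ b), a ⊞ b ⊞ (a ⊞ b), h(a, a, c)), d, a), a, a)  →  h(g(g(c ⊞ d, g(d, a, d), b) ⊞ h(a ⊞ a ⊞ d ⊞ d ⊞ h(d, b, b), h(b ⊞ c ⊞ c, a ⊞ d ⊞ d, b ⊞ c ⊞ c), a ⊞ a ⊞ d ⊞ d ⊞ g(d, a, b) ⊞ h(d, b, c)) ⊞ h(a ⊞ b ⊞ b ⊞ d, a ⊞ a ⊞ b ⊞ b, h(a, a, c)) ⊞ h(c ⊞ d, a ⊞ a ⊞ c, a ⊞ a ⊞ b) ⊞ h(d ⊞ d, h(c, d, b), a ⊞ a ⊞ d), d, a), a, a)
  Order the arguments:  a ⊞ c ⊞ h(g(g(c ⊞ d, g(d, a, d), b) ⊞ h(a ⊞ a ⊞ d ⊞ d ⊞ h(d, b, b), h(b ⊞ c ⊞ c, a ⊞ d ⊞ d, b ⊞ c ⊞ c), a ⊞ a ⊞ d ⊞ d ⊞ g(d, a, b) ⊞ h(d, b, c)) ⊞ h(a ⊞ b ⊞ b ⊞ d, a ⊞ a ⊞ b ⊞ b, h(a, a, c)) ⊞ h(c ⊞ d, a ⊞ a ⊞ c, a ⊞ a ⊞ b) ⊞ h(d ⊞ d, h(c, d, b), a ⊞ a ⊞ d), d, a), a, a)
Right:  a ⊞ (c ⊞ h(g(h(a ⊞ (a ⊞ d) ⊞ h(d, b, b) ⊞ d, h((b ⊞ c) ⊞ c, d ⊞ (d ⊞ a), c ⊞ (b ⊞ c)), d ⊞ a ⊞ a ⊞ d ⊞ h(d, b, c) ⊞ g(d, a, b)) ⊞ g(c ⊞ d, g(d, a, d), b) ⊞ h(d ⊞ d, h(c, d, b), d ⊞ (a ⊞ a)) ⊞ h(b ⊞ a ⊞ a ⊞ b, b ⊞ d ⊞ b ⊞ a, h(a, a, c)) ⊞ h(c ⊞ d, c ⊞ a ⊞ a, (b ⊞ a) ⊞ a), d, a), a, a))
  Merge nested applications:  a ⊞ c ⊞ h(g(h(a ⊞ (a ⊞ d) ⊞ h(d, b, b) ⊞ d, h((b ⊞ c) ⊞ c, d ⊞ (d ⊞ a), c ⊞ (b ⊞ c)), d ⊞ a ⊞ a ⊞ d ⊞ h(d, b, c) ⊞ g(d, a, b)) ⊞ g(c ⊞ d, g(d, a, d), b) ⊞ h(d ⊞ d, h(c, d, b), d ⊞ (a ⊞ a)) ⊞ h(b ⊞ a ⊞ a ⊞ b, b ⊞ d ⊞ b ⊞ a, h(a, a, c)) ⊞ h(c ⊞ d, c ⊞ a ⊞ a, (b ⊞ a) ⊞ a), d, a), a, a)
  Canonicalize subterm:  h(g(h(a ⊞ (a ⊞ d) ⊞ h(d, b, b) ⊞ d, h((b ⊞ c) ⊞ c, d ⊞ (d ⊞ a), c ⊞ (b ⊞ c)), d ⊞ a ⊞ a ⊞ d ⊞ h(d, b, c) ⊞ g(d, a, b)) ⊞ g(c ⊞ d, g(d, a, d), b) ⊞ h(d ⊞ d, h(c, d, b), d ⊞ (a ⊞ a)) ⊞ h(b ⊞ a ⊞ a ⊞ b, b ⊞ d ⊞ b ⊞ a, h(a, a, c)) ⊞ h(c ⊞ d, c ⊞ a ⊞ a, (b ⊞ a) ⊞ a), d, a), a, a)  →  h(g(g(c ⊞ d, g(d, a, d), b) ⊞ h(a ⊞ a ⊞ b ⊞ b, a ⊞ b ⊞ b ⊞ d, h(a, a, c)) ⊞ h(a ⊞ a ⊞ d ⊞ d ⊞ h(d, b, b), h(b ⊞ c ⊞ c, a ⊞ d ⊞ d, b ⊞ c ⊞ c), a ⊞ a ⊞ d ⊞ d ⊞ g(d, a, b) ⊞ h(d, b, c)) ⊞ h(c ⊞ d, a ⊞ a ⊞ c, a ⊞ a ⊞ b) ⊞ h(d ⊞ d, h(c, d, b), a ⊞ a ⊞ d), d, a), a, a)
  Sort:  a ⊞ c ⊞ h(g(g(c ⊞ d, g(d, a, d), b) ⊞ h(a ⊞ a ⊞ b ⊞ b, a ⊞ b ⊞ b ⊞ d, h(a, a, c)) ⊞ h(a ⊞ a ⊞ d ⊞ d ⊞ h(d, b, b), h(b ⊞ c ⊞ c, a ⊞ d ⊞ d, b ⊞ c ⊞ c), a ⊞ a ⊞ d ⊞ d ⊞ g(d, a, b) ⊞ h(d, b, c)) ⊞ h(c ⊞ d, a ⊞ a ⊞ c, a ⊞ a ⊞ b) ⊞ h(d ⊞ d, h(c, d, b), a ⊞ a ⊞ d), d, a), a, a)

Answer: no — a ⊞ c ⊞ h(g(g(c ⊞ d, g(d, a, d), b) ⊞ h(a ⊞ a ⊞ d ⊞ d ⊞ h(d, b, b), h(b ⊞ c ⊞ c, a ⊞ d ⊞ d, b ⊞ c ⊞ c), a ⊞ a ⊞ d ⊞ d ⊞ g(d, a, b) ⊞ h(d, b, c)) ⊞ h(a ⊞ b ⊞ b ⊞ d, a ⊞ a ⊞ b ⊞ b, h(a, a, c)) ⊞ h(c ⊞ d, a ⊞ a ⊞ c, a ⊞ a ⊞ b) ⊞ h(d ⊞ d, h(c, d, b), a ⊞ a ⊞ d), d, a), a, a) vs a ⊞ c ⊞ h(g(g(c ⊞ d, g(d, a, d), b) ⊞ h(a ⊞ a ⊞ b ⊞ b, a ⊞ b ⊞ b ⊞ d, h(a, a, c)) ⊞ h(a ⊞ a ⊞ d ⊞ d ⊞ h(d, b, b), h(b ⊞ c ⊞ c, a ⊞ d ⊞ d, b ⊞ c ⊞ c), a ⊞ a ⊞ d ⊞ d ⊞ g(d, a, b) ⊞ h(d, b, c)) ⊞ h(c ⊞ d, a ⊞ a ⊞ c, a ⊞ a ⊞ b) ⊞ h(d ⊞ d, h(c, d, b), a ⊞ a ⊞ d), d, a), a, a)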